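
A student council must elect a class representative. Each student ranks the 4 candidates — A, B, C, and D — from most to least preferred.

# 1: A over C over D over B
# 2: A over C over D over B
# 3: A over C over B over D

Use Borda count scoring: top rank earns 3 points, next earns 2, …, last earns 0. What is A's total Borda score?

Borda scores:
  A: 3 + 3 + 3 = 9
  B: 0 + 0 + 1 = 1
  C: 2 + 2 + 2 = 6
  D: 1 + 1 + 0 = 2

9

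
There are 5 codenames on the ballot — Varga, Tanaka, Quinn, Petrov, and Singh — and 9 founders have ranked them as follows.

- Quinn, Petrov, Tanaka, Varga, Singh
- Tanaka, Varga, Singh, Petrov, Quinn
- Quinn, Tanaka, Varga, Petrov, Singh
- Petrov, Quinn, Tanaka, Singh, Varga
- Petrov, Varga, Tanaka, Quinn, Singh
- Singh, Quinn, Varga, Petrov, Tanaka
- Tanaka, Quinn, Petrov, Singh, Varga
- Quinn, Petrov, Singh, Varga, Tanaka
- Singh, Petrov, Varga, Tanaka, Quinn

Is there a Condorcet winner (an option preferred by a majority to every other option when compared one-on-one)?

Yes

Head-to-head results (9 voters total):
Varga vs Tanaka: Tanaka wins 5–4.
Varga vs Quinn: Quinn wins 6–3.
Varga vs Petrov: Petrov wins 6–3.
Varga vs Singh: Singh wins 5–4.
Tanaka vs Quinn: Quinn wins 5–4.
Tanaka vs Petrov: Petrov wins 6–3.
Tanaka vs Singh: Tanaka wins 6–3.
Quinn vs Petrov: Quinn wins 5–4.
Quinn vs Singh: Quinn wins 6–3.
Petrov vs Singh: Petrov wins 6–3.
Quinn beats each rival — Varga (6–3), Tanaka (5–4), Petrov (5–4), Singh (6–3) — so Quinn is the Condorcet winner.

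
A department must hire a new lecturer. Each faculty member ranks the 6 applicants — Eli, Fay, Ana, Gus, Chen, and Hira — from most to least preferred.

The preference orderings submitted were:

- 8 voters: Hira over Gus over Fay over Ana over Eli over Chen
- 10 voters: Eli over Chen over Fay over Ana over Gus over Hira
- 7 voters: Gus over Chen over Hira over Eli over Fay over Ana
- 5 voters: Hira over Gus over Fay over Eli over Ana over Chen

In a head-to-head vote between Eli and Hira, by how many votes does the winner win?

10

Ballots ranking Eli above Hira: 10.
Ballots ranking Hira above Eli: 8+7+5 = 20.
Hira wins 20–10, a margin of 10.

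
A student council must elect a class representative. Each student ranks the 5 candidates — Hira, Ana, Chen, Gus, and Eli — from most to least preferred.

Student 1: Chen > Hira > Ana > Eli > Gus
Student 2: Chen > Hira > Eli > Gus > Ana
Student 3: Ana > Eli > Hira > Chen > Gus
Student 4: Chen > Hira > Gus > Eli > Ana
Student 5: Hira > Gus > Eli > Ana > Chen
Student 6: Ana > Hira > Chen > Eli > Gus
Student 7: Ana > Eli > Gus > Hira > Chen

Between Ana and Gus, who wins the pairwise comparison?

Ballots ranking Ana above Gus: 4.
Ballots ranking Gus above Ana: 3.
Ana wins the head-to-head, 4–3.

Ana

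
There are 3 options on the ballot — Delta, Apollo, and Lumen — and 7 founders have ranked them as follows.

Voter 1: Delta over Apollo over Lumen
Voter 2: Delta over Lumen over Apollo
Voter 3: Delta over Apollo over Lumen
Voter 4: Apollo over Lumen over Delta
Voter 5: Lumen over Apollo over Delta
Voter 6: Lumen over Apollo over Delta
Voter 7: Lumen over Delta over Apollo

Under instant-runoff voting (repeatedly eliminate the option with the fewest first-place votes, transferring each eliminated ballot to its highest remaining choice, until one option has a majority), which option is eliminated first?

Apollo

Round 1: Delta 3, Lumen 3, Apollo 1. Apollo has the fewest and is eliminated.
Round 2: Lumen 4, Delta 3. Lumen has a majority.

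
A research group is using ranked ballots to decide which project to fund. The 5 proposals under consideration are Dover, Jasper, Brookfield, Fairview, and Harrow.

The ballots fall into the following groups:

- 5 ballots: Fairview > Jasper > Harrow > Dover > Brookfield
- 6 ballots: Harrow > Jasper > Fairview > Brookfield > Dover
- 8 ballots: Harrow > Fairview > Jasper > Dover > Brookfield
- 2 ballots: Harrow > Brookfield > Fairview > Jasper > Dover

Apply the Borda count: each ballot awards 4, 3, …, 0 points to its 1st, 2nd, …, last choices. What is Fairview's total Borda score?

Borda scores:
  Dover: 5·1 + 6·0 + 8·1 + 2·0 = 13
  Jasper: 5·3 + 6·3 + 8·2 + 2·1 = 51
  Brookfield: 5·0 + 6·1 + 8·0 + 2·3 = 12
  Fairview: 5·4 + 6·2 + 8·3 + 2·2 = 60
  Harrow: 5·2 + 6·4 + 8·4 + 2·4 = 74

60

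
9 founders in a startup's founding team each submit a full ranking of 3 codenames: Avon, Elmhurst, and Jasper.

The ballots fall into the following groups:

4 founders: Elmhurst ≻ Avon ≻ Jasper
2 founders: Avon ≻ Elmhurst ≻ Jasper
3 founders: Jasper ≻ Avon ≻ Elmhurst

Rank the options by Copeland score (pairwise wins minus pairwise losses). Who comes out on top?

Pairwise results:
  Avon vs Elmhurst: Avon wins 5–4.
  Avon vs Jasper: Avon wins 6–3.
  Elmhurst vs Jasper: Elmhurst wins 6–3.
Copeland scores (wins − losses):
  Avon: 2 − 0 = 2
  Elmhurst: 1 − 1 = 0
  Jasper: 0 − 2 = -2
Avon has the best Copeland score.

Avon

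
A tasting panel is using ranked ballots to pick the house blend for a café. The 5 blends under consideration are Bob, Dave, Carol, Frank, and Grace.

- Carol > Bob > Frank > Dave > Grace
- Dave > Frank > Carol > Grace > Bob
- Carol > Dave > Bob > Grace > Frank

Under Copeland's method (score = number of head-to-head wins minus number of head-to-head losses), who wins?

Pairwise results:
  Bob vs Dave: Dave wins 2–1.
  Bob vs Carol: Carol wins 3–0.
  Bob vs Frank: Bob wins 2–1.
  Bob vs Grace: Bob wins 2–1.
  Dave vs Carol: Carol wins 2–1.
  Dave vs Frank: Dave wins 2–1.
  Dave vs Grace: Dave wins 3–0.
  Carol vs Frank: Carol wins 2–1.
  Carol vs Grace: Carol wins 3–0.
  Frank vs Grace: Frank wins 2–1.
Copeland scores (wins − losses):
  Bob: 2 − 2 = 0
  Dave: 3 − 1 = 2
  Carol: 4 − 0 = 4
  Frank: 1 − 3 = -2
  Grace: 0 − 4 = -4
Carol has the best Copeland score.

Carol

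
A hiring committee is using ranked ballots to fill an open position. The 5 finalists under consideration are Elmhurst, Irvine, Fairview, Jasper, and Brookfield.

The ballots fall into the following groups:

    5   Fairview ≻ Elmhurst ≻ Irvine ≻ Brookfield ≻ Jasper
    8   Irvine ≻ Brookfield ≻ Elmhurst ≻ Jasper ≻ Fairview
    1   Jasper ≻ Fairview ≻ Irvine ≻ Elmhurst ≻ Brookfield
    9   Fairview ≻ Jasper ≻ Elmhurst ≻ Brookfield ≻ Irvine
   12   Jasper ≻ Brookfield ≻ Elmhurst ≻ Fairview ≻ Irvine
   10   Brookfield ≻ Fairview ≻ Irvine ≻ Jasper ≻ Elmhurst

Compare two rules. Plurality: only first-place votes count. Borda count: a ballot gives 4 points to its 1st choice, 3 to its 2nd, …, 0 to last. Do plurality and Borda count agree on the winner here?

No

Plurality first-place counts: Elmhurst 0, Irvine 8, Fairview 14, Jasper 13, Brookfield 10 → Fairview.
Borda totals: Elmhurst 74, Irvine 64, Fairview 101, Jasper 97, Brookfield 114 → Brookfield.
The two rules disagree: plurality picks Fairview, Borda picks Brookfield.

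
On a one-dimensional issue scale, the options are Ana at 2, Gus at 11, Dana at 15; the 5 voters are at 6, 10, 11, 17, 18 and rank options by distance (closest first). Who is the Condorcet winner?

Gus

With single-peaked preferences on a line, the Condorcet winner is the candidate closest to the median voter.
The median voter (position 11) is closest to Gus at 11.
Check: Gus vs Dana — voters closer to Gus: 3 of 5.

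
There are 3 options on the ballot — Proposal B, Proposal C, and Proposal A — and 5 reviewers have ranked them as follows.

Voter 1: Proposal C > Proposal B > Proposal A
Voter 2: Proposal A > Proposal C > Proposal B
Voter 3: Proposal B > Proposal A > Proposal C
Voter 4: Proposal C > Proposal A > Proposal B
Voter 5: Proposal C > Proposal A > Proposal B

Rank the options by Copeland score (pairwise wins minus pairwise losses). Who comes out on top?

Proposal C

Pairwise results:
  Proposal B vs Proposal C: Proposal C wins 4–1.
  Proposal B vs Proposal A: Proposal A wins 3–2.
  Proposal C vs Proposal A: Proposal C wins 3–2.
Copeland scores (wins − losses):
  Proposal B: 0 − 2 = -2
  Proposal C: 2 − 0 = 2
  Proposal A: 1 − 1 = 0
Proposal C has the best Copeland score.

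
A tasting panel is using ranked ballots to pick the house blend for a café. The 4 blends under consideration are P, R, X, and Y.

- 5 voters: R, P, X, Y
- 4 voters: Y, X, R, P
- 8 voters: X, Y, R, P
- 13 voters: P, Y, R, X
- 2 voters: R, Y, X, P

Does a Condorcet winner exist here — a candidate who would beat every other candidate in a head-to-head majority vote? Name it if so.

Head-to-head results (32 voters total):
P vs R: R wins 19–13.
P vs X: P wins 18–14.
P vs Y: P wins 18–14.
R vs X: R wins 20–12.
R vs Y: Y wins 25–7.
X vs Y: Y wins 19–13.
No candidate beats all others: P beats Y beats R beats P, a majority cycle.

There is no Condorcet winner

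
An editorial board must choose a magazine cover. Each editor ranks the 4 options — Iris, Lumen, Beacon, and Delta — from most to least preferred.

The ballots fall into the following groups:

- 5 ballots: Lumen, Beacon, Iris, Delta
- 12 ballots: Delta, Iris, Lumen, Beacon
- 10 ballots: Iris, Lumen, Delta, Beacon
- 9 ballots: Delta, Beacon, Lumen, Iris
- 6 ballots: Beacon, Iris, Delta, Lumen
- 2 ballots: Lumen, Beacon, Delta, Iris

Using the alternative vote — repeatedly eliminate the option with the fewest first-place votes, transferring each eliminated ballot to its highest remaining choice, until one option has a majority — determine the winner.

Round 1: Delta 21, Iris 10, Lumen 7, Beacon 6. Beacon has the fewest and is eliminated.
Round 2: Delta 21, Iris 16, Lumen 7. Lumen has the fewest and is eliminated.
Round 3: Delta 23, Iris 21. Delta has a majority.

Delta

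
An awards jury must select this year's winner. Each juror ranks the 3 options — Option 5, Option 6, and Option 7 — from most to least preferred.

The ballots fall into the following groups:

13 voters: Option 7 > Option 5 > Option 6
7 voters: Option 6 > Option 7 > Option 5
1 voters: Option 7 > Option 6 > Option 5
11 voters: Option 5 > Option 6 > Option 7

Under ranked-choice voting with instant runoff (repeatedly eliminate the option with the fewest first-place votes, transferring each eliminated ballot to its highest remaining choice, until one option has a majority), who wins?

Round 1: Option 7 14, Option 5 11, Option 6 7. Option 6 has the fewest and is eliminated.
Round 2: Option 7 21, Option 5 11. Option 7 has a majority.

Option 7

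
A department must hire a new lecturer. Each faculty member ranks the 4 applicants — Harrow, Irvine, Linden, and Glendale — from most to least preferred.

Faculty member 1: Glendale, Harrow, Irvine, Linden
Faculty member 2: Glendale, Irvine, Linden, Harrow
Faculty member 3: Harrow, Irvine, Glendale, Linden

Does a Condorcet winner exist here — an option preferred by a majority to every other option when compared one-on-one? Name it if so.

Head-to-head results (3 voters total):
Harrow vs Irvine: Harrow wins 2–1.
Harrow vs Linden: Harrow wins 2–1.
Harrow vs Glendale: Glendale wins 2–1.
Irvine vs Linden: Irvine wins 3–0.
Irvine vs Glendale: Glendale wins 2–1.
Linden vs Glendale: Glendale wins 3–0.
Glendale beats each rival — Harrow (2–1), Irvine (2–1), Linden (3–0) — so Glendale is the Condorcet winner.

Glendale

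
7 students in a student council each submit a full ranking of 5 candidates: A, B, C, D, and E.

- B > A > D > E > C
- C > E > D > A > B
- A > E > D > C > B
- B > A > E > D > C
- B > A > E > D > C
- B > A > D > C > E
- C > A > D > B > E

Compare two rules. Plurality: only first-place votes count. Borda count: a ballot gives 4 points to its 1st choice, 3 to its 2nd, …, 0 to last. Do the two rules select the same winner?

No

Plurality first-place counts: A 1, B 4, C 2, D 0, E 0 → B.
Borda totals: A 20, B 17, C 10, D 12, E 11 → A.
The two rules disagree: plurality picks B, Borda picks A.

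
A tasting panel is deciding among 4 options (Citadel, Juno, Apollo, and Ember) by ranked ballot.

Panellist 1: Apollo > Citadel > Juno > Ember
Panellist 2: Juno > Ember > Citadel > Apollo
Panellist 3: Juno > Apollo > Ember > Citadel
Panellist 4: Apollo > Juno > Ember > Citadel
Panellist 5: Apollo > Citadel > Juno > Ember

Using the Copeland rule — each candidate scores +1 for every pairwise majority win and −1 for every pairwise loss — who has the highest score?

Pairwise results:
  Citadel vs Juno: Juno wins 3–2.
  Citadel vs Apollo: Apollo wins 4–1.
  Citadel vs Ember: Ember wins 3–2.
  Juno vs Apollo: Apollo wins 3–2.
  Juno vs Ember: Juno wins 5–0.
  Apollo vs Ember: Apollo wins 4–1.
Copeland scores (wins − losses):
  Citadel: 0 − 3 = -3
  Juno: 2 − 1 = 1
  Apollo: 3 − 0 = 3
  Ember: 1 − 2 = -1
Apollo has the best Copeland score.

Apollo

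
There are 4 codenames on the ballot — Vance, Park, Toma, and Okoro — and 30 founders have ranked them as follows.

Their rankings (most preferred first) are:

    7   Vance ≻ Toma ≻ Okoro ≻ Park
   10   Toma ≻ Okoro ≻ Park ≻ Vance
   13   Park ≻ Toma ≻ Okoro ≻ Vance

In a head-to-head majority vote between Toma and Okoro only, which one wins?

Ballots ranking Toma above Okoro: 7+10+13 = 30.
Ballots ranking Okoro above Toma: 0.
Toma wins the head-to-head, 30–0.

Toma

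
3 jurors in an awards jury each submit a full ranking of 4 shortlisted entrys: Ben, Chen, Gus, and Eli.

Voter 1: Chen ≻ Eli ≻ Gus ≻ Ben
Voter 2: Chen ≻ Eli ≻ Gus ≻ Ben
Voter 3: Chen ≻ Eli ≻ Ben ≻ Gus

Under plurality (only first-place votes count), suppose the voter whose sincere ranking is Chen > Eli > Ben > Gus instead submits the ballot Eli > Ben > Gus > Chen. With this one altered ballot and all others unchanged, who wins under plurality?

First-place totals with the altered ballot: Ben 0, Chen 2, Gus 0, Eli 1.
The winner is unchanged: still Chen.

Chen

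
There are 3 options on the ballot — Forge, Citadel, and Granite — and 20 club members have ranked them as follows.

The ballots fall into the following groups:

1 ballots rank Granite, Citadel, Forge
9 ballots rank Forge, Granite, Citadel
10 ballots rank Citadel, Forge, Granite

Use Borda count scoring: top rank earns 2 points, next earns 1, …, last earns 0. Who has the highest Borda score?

Borda scores:
  Forge: 0 + 9·2 + 10·1 = 28
  Citadel: 1 + 9·0 + 10·2 = 21
  Granite: 2 + 9·1 + 10·0 = 11
Forge has the highest total.

Forge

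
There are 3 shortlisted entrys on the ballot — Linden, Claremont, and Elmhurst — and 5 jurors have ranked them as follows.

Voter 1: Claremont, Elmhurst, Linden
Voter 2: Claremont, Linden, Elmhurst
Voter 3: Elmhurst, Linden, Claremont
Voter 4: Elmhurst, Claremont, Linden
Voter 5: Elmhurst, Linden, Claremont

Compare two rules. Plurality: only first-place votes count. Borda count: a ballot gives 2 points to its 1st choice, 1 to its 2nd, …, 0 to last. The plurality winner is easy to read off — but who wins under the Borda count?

Plurality first-place counts: Linden 0, Claremont 2, Elmhurst 3 → Elmhurst.
Borda totals: Linden 3, Claremont 5, Elmhurst 7 → Elmhurst.

Elmhurst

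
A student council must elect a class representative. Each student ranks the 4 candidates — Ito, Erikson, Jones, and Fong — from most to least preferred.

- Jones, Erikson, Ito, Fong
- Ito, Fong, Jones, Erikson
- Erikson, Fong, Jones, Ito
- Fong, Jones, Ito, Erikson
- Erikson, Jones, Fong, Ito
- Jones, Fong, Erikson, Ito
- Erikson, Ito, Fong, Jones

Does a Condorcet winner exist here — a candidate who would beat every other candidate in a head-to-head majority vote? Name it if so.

Head-to-head results (7 voters total):
Ito vs Erikson: Erikson wins 5–2.
Ito vs Jones: Jones wins 5–2.
Ito vs Fong: Fong wins 4–3.
Erikson vs Jones: Jones wins 4–3.
Erikson vs Fong: Erikson wins 4–3.
Jones vs Fong: Fong wins 4–3.
No candidate beats all others: Erikson beats Fong beats Jones beats Erikson, a majority cycle.

No Condorcet winner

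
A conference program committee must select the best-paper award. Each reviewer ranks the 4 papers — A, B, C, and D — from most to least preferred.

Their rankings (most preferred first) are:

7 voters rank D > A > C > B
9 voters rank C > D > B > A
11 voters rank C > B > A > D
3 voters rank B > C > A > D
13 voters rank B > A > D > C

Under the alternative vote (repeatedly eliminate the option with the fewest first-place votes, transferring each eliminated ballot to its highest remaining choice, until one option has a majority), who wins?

Round 1: C 20, B 16, D 7, A 0. A has the fewest and is eliminated.
Round 2: C 20, B 16, D 7. D has the fewest and is eliminated.
Round 3: C 27, B 16. C has a majority.

C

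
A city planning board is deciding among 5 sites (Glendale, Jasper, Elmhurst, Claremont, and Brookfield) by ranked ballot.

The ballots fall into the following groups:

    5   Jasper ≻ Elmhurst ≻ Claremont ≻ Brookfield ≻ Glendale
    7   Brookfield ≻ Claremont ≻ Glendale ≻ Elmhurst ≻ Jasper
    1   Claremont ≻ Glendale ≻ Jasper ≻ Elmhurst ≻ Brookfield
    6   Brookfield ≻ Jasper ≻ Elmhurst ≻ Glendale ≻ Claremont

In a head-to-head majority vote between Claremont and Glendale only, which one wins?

Claremont

Ballots ranking Claremont above Glendale: 5+7+1 = 13.
Ballots ranking Glendale above Claremont: 6.
Claremont wins the head-to-head, 13–6.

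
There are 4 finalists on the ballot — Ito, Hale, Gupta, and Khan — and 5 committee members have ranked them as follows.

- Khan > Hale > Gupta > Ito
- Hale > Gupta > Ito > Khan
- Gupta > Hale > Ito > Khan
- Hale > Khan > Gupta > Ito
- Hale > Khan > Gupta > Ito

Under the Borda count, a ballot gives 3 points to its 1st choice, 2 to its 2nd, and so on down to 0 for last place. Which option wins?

Borda scores:
  Ito: 0 + 1 + 1 + 0 + 0 = 2
  Hale: 2 + 3 + 2 + 3 + 3 = 13
  Gupta: 1 + 2 + 3 + 1 + 1 = 8
  Khan: 3 + 0 + 0 + 2 + 2 = 7
Hale has the highest total.

Hale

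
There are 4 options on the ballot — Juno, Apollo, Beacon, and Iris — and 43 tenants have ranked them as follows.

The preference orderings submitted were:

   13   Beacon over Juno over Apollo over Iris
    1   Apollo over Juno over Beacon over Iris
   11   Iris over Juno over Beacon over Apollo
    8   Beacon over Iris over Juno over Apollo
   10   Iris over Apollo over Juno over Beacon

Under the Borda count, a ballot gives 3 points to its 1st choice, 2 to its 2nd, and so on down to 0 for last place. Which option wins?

Iris

Borda scores:
  Juno: 13·2 + 2 + 11·2 + 8·1 + 10·1 = 68
  Apollo: 13·1 + 3 + 11·0 + 8·0 + 10·2 = 36
  Beacon: 13·3 + 1 + 11·1 + 8·3 + 10·0 = 75
  Iris: 13·0 + 0 + 11·3 + 8·2 + 10·3 = 79
Iris has the highest total.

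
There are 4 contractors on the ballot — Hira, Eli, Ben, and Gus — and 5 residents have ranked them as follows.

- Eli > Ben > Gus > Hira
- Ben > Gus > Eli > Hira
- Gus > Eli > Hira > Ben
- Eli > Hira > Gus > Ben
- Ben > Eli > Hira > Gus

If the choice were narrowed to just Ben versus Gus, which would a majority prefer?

Ballots ranking Ben above Gus: 3.
Ballots ranking Gus above Ben: 2.
Ben wins the head-to-head, 3–2.

Ben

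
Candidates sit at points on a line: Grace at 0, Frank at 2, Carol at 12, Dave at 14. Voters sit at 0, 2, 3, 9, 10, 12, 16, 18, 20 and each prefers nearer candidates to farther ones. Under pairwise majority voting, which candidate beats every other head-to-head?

Carol

With single-peaked preferences on a line, the Condorcet winner is the candidate closest to the median voter.
The median voter (position 10) is closest to Carol at 12.
Check: Carol vs Dave — voters closer to Carol: 6 of 9.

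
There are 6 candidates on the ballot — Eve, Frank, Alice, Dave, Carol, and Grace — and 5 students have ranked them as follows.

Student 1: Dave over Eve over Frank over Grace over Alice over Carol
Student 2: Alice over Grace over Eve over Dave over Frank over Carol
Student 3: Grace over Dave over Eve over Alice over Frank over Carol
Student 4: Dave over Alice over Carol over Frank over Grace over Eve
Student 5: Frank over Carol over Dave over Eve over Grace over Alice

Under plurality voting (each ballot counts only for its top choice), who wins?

Dave

First-place vote totals:
  Eve: 0
  Frank: 1
  Alice: 1
  Dave: 2
  Carol: 0
  Grace: 1
Dave has the most first-place votes.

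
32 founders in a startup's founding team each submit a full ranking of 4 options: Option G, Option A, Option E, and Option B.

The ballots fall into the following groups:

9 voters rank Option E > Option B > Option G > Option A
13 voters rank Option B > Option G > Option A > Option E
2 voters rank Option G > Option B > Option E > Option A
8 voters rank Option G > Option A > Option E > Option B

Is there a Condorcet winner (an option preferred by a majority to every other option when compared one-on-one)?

No

Head-to-head results (32 voters total):
Option G vs Option A: Option G wins 32–0.
Option G vs Option E: Option G wins 23–9.
Option G vs Option B: Option B wins 22–10.
Option A vs Option E: Option A wins 21–11.
Option A vs Option B: Option B wins 24–8.
Option E vs Option B: Option E wins 17–15.
No candidate beats all others: Option G beats Option E beats Option B beats Option G, a majority cycle.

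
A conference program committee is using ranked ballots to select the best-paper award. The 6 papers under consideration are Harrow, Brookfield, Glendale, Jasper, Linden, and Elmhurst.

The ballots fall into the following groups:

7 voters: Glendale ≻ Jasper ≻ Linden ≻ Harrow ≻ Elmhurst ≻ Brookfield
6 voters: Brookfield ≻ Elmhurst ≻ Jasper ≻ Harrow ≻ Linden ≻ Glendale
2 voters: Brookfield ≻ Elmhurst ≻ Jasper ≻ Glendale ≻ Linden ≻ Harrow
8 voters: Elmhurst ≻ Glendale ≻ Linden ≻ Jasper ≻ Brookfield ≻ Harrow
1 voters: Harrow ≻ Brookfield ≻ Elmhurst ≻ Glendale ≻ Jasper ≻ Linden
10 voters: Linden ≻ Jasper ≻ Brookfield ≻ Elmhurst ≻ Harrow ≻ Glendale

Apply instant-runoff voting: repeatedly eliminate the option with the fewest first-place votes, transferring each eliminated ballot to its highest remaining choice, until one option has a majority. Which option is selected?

Linden

Round 1: Linden 10, Brookfield 8, Elmhurst 8, Glendale 7, Harrow 1, Jasper 0. Jasper has the fewest and is eliminated.
Round 2: Linden 10, Brookfield 8, Elmhurst 8, Glendale 7, Harrow 1. Harrow has the fewest and is eliminated.
Round 3: Linden 10, Brookfield 9, Elmhurst 8, Glendale 7. Glendale has the fewest and is eliminated.
Round 4: Linden 17, Brookfield 9, Elmhurst 8. Elmhurst has the fewest and is eliminated.
Round 5: Linden 25, Brookfield 9. Linden has a majority.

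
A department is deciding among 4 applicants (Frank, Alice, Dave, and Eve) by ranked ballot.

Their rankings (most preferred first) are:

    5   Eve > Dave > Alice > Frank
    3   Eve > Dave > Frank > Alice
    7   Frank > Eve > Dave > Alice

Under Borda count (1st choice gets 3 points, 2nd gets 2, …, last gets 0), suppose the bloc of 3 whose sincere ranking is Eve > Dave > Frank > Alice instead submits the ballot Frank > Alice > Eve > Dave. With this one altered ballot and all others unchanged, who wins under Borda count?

Borda totals with the altered ballot: Frank 30, Alice 11, Dave 17, Eve 32.
The winner is unchanged: still Eve.

Eve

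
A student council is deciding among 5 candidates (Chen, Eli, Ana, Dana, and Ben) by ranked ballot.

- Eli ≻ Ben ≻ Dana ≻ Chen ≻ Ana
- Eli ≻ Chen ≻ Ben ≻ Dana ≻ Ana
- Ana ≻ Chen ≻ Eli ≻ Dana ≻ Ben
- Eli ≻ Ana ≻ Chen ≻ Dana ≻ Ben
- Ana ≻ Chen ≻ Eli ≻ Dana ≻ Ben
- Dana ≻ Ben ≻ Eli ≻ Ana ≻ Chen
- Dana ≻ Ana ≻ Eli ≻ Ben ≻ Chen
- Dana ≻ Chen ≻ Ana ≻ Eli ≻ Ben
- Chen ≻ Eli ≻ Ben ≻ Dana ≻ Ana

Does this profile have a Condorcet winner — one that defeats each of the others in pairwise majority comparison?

Yes

Head-to-head results (9 voters total):
Chen vs Eli: Eli wins 5–4.
Chen vs Ana: Ana wins 5–4.
Chen vs Dana: Chen wins 5–4.
Chen vs Ben: Chen wins 6–3.
Eli vs Ana: Eli wins 5–4.
Eli vs Dana: Eli wins 6–3.
Eli vs Ben: Eli wins 8–1.
Ana vs Dana: Dana wins 6–3.
Ana vs Ben: Ana wins 5–4.
Dana vs Ben: Dana wins 6–3.
Eli beats each rival — Chen (5–4), Ana (5–4), Dana (6–3), Ben (8–1) — so Eli is the Condorcet winner.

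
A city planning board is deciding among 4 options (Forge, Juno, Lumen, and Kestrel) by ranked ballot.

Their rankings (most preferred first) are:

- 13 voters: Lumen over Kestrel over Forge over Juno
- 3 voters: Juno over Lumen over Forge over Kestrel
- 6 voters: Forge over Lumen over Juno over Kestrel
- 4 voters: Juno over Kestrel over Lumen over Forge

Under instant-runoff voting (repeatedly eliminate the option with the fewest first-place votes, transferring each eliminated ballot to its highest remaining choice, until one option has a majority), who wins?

Lumen

Round 1: Lumen 13, Juno 7, Forge 6, Kestrel 0. Kestrel has the fewest and is eliminated.
Round 2: Lumen 13, Juno 7, Forge 6. Forge has the fewest and is eliminated.
Round 3: Lumen 19, Juno 7. Lumen has a majority.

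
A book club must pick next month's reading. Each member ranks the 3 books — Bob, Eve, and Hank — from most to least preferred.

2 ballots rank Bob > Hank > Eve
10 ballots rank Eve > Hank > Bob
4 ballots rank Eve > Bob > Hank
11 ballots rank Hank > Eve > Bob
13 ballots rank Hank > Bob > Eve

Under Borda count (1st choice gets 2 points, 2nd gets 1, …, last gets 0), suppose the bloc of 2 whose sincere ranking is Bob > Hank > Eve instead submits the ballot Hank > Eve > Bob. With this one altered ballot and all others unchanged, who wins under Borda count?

Borda totals with the altered ballot: Bob 17, Eve 41, Hank 62.
The winner is unchanged: still Hank.

Hank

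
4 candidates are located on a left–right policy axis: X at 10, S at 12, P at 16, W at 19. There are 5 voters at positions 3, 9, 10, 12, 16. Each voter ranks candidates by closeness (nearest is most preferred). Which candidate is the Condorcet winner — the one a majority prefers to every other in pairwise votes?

X

With single-peaked preferences on a line, the Condorcet winner is the candidate closest to the median voter.
The median voter (position 10) is closest to X at 10.
Check: X vs W — voters closer to X: 4 of 5.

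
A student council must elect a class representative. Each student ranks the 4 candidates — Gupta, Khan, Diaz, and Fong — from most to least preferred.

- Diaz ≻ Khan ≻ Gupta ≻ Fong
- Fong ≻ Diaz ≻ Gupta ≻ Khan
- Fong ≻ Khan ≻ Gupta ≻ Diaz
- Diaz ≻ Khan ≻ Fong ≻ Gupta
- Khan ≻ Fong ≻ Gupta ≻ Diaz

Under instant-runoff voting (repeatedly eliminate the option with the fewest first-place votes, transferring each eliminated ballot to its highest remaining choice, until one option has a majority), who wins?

Round 1: Diaz 2, Fong 2, Khan 1, Gupta 0. Gupta has the fewest and is eliminated.
Round 2: Diaz 2, Fong 2, Khan 1. Khan has the fewest and is eliminated.
Round 3: Fong 3, Diaz 2. Fong has a majority.

Fong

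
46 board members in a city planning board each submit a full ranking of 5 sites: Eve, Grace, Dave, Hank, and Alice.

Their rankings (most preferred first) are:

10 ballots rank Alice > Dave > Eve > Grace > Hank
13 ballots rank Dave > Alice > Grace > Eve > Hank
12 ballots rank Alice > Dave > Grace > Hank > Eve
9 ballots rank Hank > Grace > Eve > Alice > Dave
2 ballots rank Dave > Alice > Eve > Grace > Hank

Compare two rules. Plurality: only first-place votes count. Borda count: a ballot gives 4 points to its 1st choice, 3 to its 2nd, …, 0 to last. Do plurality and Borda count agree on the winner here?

Yes

Plurality first-place counts: Eve 0, Grace 0, Dave 15, Hank 9, Alice 22 → Alice.
Borda totals: Eve 55, Grace 89, Dave 126, Hank 48, Alice 142 → Alice.
The two rules agree on Alice.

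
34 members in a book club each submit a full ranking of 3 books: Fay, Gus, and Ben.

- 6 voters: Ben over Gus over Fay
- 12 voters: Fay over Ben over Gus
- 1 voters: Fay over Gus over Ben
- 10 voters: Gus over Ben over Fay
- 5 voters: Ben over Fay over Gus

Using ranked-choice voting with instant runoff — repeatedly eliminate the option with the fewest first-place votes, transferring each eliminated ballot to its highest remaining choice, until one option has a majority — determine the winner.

Round 1: Fay 13, Ben 11, Gus 10. Gus has the fewest and is eliminated.
Round 2: Ben 21, Fay 13. Ben has a majority.

Ben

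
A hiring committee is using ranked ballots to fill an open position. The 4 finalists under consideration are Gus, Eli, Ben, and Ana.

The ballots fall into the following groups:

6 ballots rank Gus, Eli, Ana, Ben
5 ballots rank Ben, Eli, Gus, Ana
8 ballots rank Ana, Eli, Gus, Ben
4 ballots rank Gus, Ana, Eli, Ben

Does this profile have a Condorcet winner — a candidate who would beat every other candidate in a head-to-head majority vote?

Head-to-head results (23 voters total):
Gus vs Eli: Eli wins 13–10.
Gus vs Ben: Gus wins 18–5.
Gus vs Ana: Gus wins 15–8.
Eli vs Ben: Eli wins 18–5.
Eli vs Ana: Ana wins 12–11.
Ben vs Ana: Ana wins 18–5.
No candidate beats all others: Gus beats Ana beats Eli beats Gus, a majority cycle.

No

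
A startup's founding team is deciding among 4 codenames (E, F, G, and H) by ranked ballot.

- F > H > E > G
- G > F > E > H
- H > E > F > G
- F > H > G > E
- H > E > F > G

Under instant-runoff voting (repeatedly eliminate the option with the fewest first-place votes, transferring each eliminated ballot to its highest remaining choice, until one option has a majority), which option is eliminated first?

E

Round 1: F 2, H 2, G 1, E 0. E has the fewest and is eliminated.
Round 2: F 2, H 2, G 1. G has the fewest and is eliminated.
Round 3: F 3, H 2. F has a majority.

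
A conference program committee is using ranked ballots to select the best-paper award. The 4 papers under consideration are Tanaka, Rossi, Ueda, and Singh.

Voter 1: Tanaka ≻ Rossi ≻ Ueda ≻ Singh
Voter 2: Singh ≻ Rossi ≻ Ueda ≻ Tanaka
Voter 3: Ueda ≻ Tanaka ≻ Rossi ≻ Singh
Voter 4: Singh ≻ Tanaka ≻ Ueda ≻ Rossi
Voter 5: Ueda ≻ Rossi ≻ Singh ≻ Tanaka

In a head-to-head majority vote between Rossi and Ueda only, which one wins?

Ballots ranking Rossi above Ueda: 2.
Ballots ranking Ueda above Rossi: 3.
Ueda wins the head-to-head, 3–2.

Ueda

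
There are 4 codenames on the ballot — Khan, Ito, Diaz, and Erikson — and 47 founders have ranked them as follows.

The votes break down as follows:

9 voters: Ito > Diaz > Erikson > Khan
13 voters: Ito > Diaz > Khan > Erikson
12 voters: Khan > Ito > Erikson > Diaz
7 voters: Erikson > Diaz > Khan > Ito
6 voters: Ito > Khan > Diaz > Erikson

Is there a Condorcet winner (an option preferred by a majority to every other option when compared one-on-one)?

Head-to-head results (47 voters total):
Khan vs Ito: Ito wins 28–19.
Khan vs Diaz: Diaz wins 29–18.
Khan vs Erikson: Khan wins 31–16.
Ito vs Diaz: Ito wins 40–7.
Ito vs Erikson: Ito wins 40–7.
Diaz vs Erikson: Diaz wins 28–19.
Ito beats each rival — Khan (28–19), Diaz (40–7), Erikson (40–7) — so Ito is the Condorcet winner.

Yes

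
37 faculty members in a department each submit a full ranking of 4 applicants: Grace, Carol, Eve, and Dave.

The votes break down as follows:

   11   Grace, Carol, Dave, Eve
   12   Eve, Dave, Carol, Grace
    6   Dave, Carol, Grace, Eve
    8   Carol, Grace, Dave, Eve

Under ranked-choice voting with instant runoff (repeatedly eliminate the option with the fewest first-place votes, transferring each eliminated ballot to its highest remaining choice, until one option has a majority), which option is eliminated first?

Dave

Round 1: Eve 12, Grace 11, Carol 8, Dave 6. Dave has the fewest and is eliminated.
Round 2: Carol 14, Eve 12, Grace 11. Grace has the fewest and is eliminated.
Round 3: Carol 25, Eve 12. Carol has a majority.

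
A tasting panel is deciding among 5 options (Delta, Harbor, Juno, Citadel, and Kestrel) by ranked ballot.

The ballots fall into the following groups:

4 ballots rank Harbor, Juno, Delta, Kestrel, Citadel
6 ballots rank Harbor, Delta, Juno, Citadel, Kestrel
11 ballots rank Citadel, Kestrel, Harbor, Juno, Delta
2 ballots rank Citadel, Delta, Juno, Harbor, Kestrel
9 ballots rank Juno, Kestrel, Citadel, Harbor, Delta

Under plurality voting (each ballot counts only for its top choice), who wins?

First-place vote totals:
  Delta: 0
  Harbor: 10
  Juno: 9
  Citadel: 13
  Kestrel: 0
Citadel has the most first-place votes.

Citadel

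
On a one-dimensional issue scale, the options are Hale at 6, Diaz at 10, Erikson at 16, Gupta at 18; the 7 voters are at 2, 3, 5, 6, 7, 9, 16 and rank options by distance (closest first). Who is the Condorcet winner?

Hale

With single-peaked preferences on a line, the Condorcet winner is the candidate closest to the median voter.
The median voter (position 6) is closest to Hale at 6.
Check: Hale vs Gupta — voters closer to Hale: 6 of 7.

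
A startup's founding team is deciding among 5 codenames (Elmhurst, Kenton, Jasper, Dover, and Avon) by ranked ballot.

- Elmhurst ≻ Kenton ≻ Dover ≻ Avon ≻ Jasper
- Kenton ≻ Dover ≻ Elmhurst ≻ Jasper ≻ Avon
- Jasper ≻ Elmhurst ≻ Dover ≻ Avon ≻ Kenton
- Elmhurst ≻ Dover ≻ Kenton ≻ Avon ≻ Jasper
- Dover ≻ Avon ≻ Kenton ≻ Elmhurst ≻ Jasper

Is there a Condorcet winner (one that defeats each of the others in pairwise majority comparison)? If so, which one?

Head-to-head results (5 voters total):
Elmhurst vs Kenton: Elmhurst wins 3–2.
Elmhurst vs Jasper: Elmhurst wins 4–1.
Elmhurst vs Dover: Elmhurst wins 3–2.
Elmhurst vs Avon: Elmhurst wins 4–1.
Kenton vs Jasper: Kenton wins 4–1.
Kenton vs Dover: Dover wins 3–2.
Kenton vs Avon: Kenton wins 3–2.
Jasper vs Dover: Dover wins 4–1.
Jasper vs Avon: Avon wins 3–2.
Dover vs Avon: Dover wins 5–0.
Elmhurst beats each rival — Kenton (3–2), Jasper (4–1), Dover (3–2), Avon (4–1) — so Elmhurst is the Condorcet winner.

Elmhurst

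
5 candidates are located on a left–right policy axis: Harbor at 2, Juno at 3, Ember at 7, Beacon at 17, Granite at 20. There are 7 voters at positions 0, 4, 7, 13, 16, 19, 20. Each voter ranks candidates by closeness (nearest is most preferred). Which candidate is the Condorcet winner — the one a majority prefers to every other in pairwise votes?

Beacon

With single-peaked preferences on a line, the Condorcet winner is the candidate closest to the median voter.
The median voter (position 13) is closest to Beacon at 17.
Check: Beacon vs Juno — voters closer to Beacon: 4 of 7.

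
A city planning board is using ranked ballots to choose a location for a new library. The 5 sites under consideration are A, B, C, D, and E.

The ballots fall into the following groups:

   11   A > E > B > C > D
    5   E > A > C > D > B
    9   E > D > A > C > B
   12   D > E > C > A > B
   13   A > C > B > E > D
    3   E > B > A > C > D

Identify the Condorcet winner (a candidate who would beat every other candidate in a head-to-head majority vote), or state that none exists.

Head-to-head results (53 voters total):
A vs B: A wins 50–3.
A vs C: A wins 41–12.
A vs D: A wins 32–21.
A vs E: E wins 29–24.
B vs C: C wins 39–14.
B vs D: B wins 27–26.
B vs E: E wins 40–13.
C vs D: C wins 32–21.
C vs E: E wins 40–13.
D vs E: E wins 41–12.
E beats each rival — A (29–24), B (40–13), C (40–13), D (41–12) — so E is the Condorcet winner.

E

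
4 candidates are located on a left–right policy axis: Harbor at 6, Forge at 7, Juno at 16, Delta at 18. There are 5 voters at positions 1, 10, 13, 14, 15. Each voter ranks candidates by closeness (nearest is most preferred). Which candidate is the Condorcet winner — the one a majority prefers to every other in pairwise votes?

Juno

With single-peaked preferences on a line, the Condorcet winner is the candidate closest to the median voter.
The median voter (position 13) is closest to Juno at 16.
Check: Juno vs Harbor — voters closer to Juno: 3 of 5.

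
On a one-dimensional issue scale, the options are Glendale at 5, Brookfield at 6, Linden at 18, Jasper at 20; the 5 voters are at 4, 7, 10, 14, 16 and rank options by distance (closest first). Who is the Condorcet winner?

Brookfield

With single-peaked preferences on a line, the Condorcet winner is the candidate closest to the median voter.
The median voter (position 10) is closest to Brookfield at 6.
Check: Brookfield vs Glendale — voters closer to Brookfield: 4 of 5.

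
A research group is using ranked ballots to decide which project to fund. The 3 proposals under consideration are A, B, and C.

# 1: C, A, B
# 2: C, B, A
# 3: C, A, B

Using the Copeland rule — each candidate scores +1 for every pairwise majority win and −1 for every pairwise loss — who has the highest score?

Pairwise results:
  A vs B: A wins 2–1.
  A vs C: C wins 3–0.
  B vs C: C wins 3–0.
Copeland scores (wins − losses):
  A: 1 − 1 = 0
  B: 0 − 2 = -2
  C: 2 − 0 = 2
C has the best Copeland score.

C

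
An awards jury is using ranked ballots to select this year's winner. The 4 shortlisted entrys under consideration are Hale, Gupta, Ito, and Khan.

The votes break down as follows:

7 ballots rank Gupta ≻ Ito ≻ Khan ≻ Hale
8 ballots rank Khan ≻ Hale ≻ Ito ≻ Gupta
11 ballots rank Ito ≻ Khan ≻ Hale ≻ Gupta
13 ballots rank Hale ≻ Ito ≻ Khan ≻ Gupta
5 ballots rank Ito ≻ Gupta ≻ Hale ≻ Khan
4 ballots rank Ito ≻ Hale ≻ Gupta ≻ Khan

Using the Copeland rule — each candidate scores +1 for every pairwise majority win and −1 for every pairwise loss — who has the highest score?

Ito

Pairwise results:
  Hale vs Gupta: Hale wins 36–12.
  Hale vs Ito: Ito wins 27–21.
  Hale vs Khan: Khan wins 26–22.
  Gupta vs Ito: Ito wins 41–7.
  Gupta vs Khan: Khan wins 32–16.
  Ito vs Khan: Ito wins 40–8.
Copeland scores (wins − losses):
  Hale: 1 − 2 = -1
  Gupta: 0 − 3 = -3
  Ito: 3 − 0 = 3
  Khan: 2 − 1 = 1
Ito has the best Copeland score.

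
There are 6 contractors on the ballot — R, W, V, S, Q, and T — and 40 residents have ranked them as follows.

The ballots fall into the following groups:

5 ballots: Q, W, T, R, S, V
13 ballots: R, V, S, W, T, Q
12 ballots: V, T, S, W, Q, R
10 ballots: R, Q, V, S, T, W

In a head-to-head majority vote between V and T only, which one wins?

Ballots ranking V above T: 13+12+10 = 35.
Ballots ranking T above V: 5.
V wins the head-to-head, 35–5.

V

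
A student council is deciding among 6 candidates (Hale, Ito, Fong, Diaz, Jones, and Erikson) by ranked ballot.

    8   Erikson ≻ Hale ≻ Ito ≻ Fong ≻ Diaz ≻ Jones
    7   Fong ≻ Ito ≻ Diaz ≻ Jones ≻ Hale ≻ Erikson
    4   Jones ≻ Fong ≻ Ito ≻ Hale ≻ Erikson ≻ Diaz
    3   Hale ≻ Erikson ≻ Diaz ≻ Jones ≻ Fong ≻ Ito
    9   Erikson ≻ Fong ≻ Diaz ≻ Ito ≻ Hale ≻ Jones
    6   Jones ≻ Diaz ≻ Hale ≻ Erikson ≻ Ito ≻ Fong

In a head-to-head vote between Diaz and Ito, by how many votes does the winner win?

Ballots ranking Diaz above Ito: 3+9+6 = 18.
Ballots ranking Ito above Diaz: 8+7+4 = 19.
Ito wins 19–18, a margin of 1.

1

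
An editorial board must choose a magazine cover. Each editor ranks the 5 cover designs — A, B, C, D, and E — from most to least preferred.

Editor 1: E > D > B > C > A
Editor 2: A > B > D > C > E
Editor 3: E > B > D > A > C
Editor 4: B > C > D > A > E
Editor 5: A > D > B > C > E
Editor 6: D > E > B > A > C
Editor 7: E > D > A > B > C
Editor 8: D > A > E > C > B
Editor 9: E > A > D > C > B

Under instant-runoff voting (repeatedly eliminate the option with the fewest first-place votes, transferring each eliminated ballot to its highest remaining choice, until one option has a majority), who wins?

Round 1: E 4, A 2, D 2, B 1, C 0. C has the fewest and is eliminated.
Round 2: E 4, A 2, D 2, B 1. B has the fewest and is eliminated.
Round 3: E 4, D 3, A 2. A has the fewest and is eliminated.
Round 4: D 5, E 4. D has a majority.

D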